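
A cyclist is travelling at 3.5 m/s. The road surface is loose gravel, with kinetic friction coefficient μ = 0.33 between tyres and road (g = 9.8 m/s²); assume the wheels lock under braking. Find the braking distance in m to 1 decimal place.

a = μg = 0.33 × 9.8 = 3.234 m/s².
Braking distance = v²/(2a) = 3.5000² / (2 × 3.234) = 12.250 / 6.468 = 1.894 m.

Braking distance ≈ 1.9 m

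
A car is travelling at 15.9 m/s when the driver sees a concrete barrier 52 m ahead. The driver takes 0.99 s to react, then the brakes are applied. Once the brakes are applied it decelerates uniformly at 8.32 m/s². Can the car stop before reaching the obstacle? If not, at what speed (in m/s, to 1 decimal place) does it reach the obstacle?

Yes — it stops about 21.1 m short of the obstacle, so it never reaches it

Reaction distance = 15.9000 × 0.99 = 15.741 m.
Braking distance = v²/(2a) = 252.810 / 16.640 = 15.193 m.
Total stopping distance = 15.741 + 15.193 = 30.934 m, vs 52 m available — it stops with 52 − 30.934 = 21.066 m to spare.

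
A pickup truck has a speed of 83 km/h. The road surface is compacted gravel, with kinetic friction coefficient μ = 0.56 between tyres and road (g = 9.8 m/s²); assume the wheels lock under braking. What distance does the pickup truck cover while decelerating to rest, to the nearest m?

Braking distance ≈ 48 m

83 km/h ÷ 3.6 = 23.0556 m/s.
a = μg = 0.56 × 9.8 = 5.488 m/s².
Braking distance = v²/(2a) = 23.0556² / (2 × 5.488) = 531.561 / 10.976 = 48.429 m.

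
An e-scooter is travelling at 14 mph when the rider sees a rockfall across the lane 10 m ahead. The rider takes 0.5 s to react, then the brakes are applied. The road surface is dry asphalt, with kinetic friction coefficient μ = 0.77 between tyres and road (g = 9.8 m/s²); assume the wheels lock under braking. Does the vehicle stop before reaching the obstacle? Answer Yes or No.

Yes

14 mph × 0.44704 = 6.2586 m/s.
a = μg = 0.77 × 9.8 = 7.546 m/s².
Reaction distance = 6.2586 × 0.5 = 3.129 m.
Braking distance = v²/(2a) = 39.170 / 15.092 = 2.595 m.
Total stopping distance = 3.129 + 2.595 = 5.724 m, vs 10 m available — it stops with 10 − 5.724 = 4.276 m to spare.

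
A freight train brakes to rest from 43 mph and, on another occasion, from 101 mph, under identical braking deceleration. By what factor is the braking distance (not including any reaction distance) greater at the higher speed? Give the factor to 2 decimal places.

Braking distance d = v²/(2a), so with a fixed, d ∝ v².
Factor = (101/43)² = 2.3488² = 5.5169.

Factor ≈ 5.52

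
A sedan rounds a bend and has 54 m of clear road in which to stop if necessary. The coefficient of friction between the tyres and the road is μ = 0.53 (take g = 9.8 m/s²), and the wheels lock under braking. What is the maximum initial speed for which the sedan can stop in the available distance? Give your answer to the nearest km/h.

Maximum speed ≈ 85 km/h

a = μg = 0.53 × 9.8 = 5.194 m/s².
v²/(2a) = d ⇒ v = √(2 × 5.194 × 54) = √560.95 = 23.6844 m/s.
23.6844 m/s × 3.6 = 85.264 km/h.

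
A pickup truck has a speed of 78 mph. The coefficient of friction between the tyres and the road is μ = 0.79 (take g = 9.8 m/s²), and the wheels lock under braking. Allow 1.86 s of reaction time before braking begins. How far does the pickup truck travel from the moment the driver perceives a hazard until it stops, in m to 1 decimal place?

78 mph × 0.44704 = 34.8691 m/s.
a = μg = 0.79 × 9.8 = 7.742 m/s².
Reaction distance = v·t_r = 34.8691 × 1.86 = 64.857 m.
Braking distance = v²/(2a) = 34.8691² / (2 × 7.742) = 1215.854 / 15.484 = 78.523 m.
Total = 64.857 + 78.523 = 143.380 m.

Total stopping distance ≈ 143.4 m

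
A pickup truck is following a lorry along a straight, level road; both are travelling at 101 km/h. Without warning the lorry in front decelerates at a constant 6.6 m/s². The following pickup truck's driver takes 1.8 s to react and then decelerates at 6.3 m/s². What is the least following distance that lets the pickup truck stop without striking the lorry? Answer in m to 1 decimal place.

Minimum gap ≈ 53.3 m

101 km/h ÷ 3.6 = 28.0556 m/s.
Leader travels v²/(2a_L) = 787.117 / 13.200 = 59.630 m before stopping.
Follower covers v·t_r = 28.0556 × 1.8 = 50.500 m while reacting, then v²/(2a_F) = 787.117 / 12.600 = 62.470 m while braking, for a total of 50.500 + 62.470 = 112.970 m.
Since a_F ≤ a_L and the follower starts braking later, the follower is never slower than the leader, so the closest approach is when both have stopped.
Minimum gap = 112.970 − 59.630 = 53.340 m.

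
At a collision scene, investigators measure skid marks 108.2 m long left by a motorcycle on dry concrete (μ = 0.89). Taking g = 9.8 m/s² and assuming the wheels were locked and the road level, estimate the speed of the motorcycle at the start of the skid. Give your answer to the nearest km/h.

Initial speed ≈ 156 km/h

Deceleration a = μg = 0.89 × 9.8 = 8.722 m/s².
v = √(2a·d) = √(2 × 8.722 × 108.2) = √1887.441 = 43.4447 m/s.
= 43.4447 × 3.6 = 156.401 km/h.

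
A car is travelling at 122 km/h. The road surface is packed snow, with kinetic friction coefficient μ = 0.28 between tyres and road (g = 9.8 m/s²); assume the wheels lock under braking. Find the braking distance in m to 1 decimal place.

Braking distance ≈ 209.3 m

122 km/h ÷ 3.6 = 33.8889 m/s.
a = μg = 0.28 × 9.8 = 2.744 m/s².
Braking distance = v²/(2a) = 33.8889² / (2 × 2.744) = 1148.458 / 5.488 = 209.267 m.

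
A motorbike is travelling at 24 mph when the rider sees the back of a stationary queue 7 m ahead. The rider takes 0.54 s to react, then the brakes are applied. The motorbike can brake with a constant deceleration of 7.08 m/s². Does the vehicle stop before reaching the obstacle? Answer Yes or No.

No

24 mph × 0.44704 = 10.7290 m/s.
Reaction distance = 10.7290 × 0.54 = 5.794 m.
Braking distance = v²/(2a) = 115.111 / 14.160 = 8.129 m.
Total stopping distance = 5.794 + 8.129 = 13.923 m, vs 7 m available — it cannot stop in time and overshoots by 13.923 − 7 = 6.923 m.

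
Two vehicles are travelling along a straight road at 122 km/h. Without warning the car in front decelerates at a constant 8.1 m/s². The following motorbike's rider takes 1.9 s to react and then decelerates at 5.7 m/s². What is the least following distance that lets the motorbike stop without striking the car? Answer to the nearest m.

Minimum gap ≈ 94 m

122 km/h ÷ 3.6 = 33.8889 m/s.
Leader travels v²/(2a_L) = 1148.458 / 16.200 = 70.892 m before stopping.
Follower covers v·t_r = 33.8889 × 1.9 = 64.389 m while reacting, then v²/(2a_F) = 1148.458 / 11.400 = 100.742 m while braking, for a total of 64.389 + 100.742 = 165.131 m.
Since a_F ≤ a_L and the follower starts braking later, the follower is never slower than the leader, so the closest approach is when both have stopped.
Minimum gap = 165.131 − 70.892 = 94.239 m.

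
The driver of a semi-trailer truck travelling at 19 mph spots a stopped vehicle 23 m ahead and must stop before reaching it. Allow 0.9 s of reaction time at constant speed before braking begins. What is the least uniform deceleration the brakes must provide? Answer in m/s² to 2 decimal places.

19 mph × 0.44704 = 8.4938 m/s.
Distance covered during reaction = 8.4938 × 0.9 = 7.644 m.
Distance available for braking: 23 − 7.644 = 15.356 m.
v² = 2a·d ⇒ a = v²/(2d) = 8.4938² / (2 × 15.356) = 72.145 / 30.712 = 2.3491 m/s².

Required deceleration ≈ 2.35 m/s²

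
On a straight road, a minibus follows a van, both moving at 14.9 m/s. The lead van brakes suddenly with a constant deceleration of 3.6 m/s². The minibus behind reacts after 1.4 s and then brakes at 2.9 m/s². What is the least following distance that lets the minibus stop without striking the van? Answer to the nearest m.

Minimum gap ≈ 28 m

Leader travels v²/(2a_L) = 222.010 / 7.200 = 30.835 m before stopping.
Follower covers v·t_r = 14.9000 × 1.4 = 20.860 m while reacting, then v²/(2a_F) = 222.010 / 5.800 = 38.278 m while braking, for a total of 20.860 + 38.278 = 59.138 m.
Since a_F ≤ a_L and the follower starts braking later, the follower is never slower than the leader, so the closest approach is when both have stopped.
Minimum gap = 59.138 − 30.835 = 28.303 m.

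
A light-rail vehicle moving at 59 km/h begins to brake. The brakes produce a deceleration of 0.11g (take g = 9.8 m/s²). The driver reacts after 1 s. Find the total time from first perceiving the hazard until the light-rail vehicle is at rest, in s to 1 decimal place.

Total time ≈ 16.2 s

59 km/h ÷ 3.6 = 16.3889 m/s.
a = 0.11 × 9.8 = 1.078 m/s².
Braking time = v/a = 16.3889 / 1.078 = 15.203 s.
Total = 1 + 15.203 = 16.203 s.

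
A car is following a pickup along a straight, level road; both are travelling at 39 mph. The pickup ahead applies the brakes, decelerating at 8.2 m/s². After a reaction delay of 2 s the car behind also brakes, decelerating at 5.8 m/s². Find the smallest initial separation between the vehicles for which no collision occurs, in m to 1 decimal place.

39 mph × 0.44704 = 17.4346 m/s.
Leader travels v²/(2a_L) = 303.965 / 16.400 = 18.534 m before stopping.
Follower covers v·t_r = 17.4346 × 2 = 34.869 m while reacting, then v²/(2a_F) = 303.965 / 11.600 = 26.204 m while braking, for a total of 34.869 + 26.204 = 61.073 m.
Since a_F ≤ a_L and the follower starts braking later, the follower is never slower than the leader, so the closest approach is when both have stopped.
Minimum gap = 61.073 − 18.534 = 42.539 m.

Minimum gap ≈ 42.5 m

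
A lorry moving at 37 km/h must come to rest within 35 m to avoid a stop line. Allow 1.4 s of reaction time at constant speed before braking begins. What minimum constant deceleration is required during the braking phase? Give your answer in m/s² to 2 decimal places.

Required deceleration ≈ 2.56 m/s²

37 km/h ÷ 3.6 = 10.2778 m/s.
Distance covered during reaction = 10.2778 × 1.4 = 14.389 m.
Distance available for braking: 35 − 14.389 = 20.611 m.
v² = 2a·d ⇒ a = v²/(2d) = 10.2778² / (2 × 20.611) = 105.633 / 41.222 = 2.5625 m/s².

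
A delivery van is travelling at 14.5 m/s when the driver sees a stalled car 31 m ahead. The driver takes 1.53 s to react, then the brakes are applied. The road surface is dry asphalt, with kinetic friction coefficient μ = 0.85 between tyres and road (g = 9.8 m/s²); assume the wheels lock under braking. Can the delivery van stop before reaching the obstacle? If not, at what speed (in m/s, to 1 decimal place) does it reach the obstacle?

No — it strikes the obstacle at 8.0 m/s

a = μg = 0.85 × 9.8 = 8.330 m/s².
Reaction distance = 14.5000 × 1.53 = 22.185 m.
Braking distance needed to stop: v²/(2a) = 210.250 / 16.660 = 12.620 m, so total needed = 22.185 + 12.620 = 34.805 m > 31 m — it cannot stop.
Distance remaining when braking begins: 31 − 22.185 = 8.815 m.
v² = v₀² − 2a·d = 210.250 − 2 × 8.330 × 8.815 = 63.392 m²/s².
v = √63.392 = 7.962 m/s.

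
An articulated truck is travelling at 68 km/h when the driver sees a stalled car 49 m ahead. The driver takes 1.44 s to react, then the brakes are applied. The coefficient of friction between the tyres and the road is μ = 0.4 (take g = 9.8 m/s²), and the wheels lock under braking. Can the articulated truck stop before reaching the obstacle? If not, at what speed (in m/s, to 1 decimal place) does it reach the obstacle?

No — it strikes the obstacle at 13.6 m/s

68 km/h ÷ 3.6 = 18.8889 m/s.
a = μg = 0.4 × 9.8 = 3.920 m/s².
Reaction distance = 18.8889 × 1.44 = 27.200 m.
Braking distance needed to stop: v²/(2a) = 356.791 / 7.840 = 45.509 m, so total needed = 27.200 + 45.509 = 72.709 m > 49 m — it cannot stop.
Distance remaining when braking begins: 49 − 27.200 = 21.800 m.
v² = v₀² − 2a·d = 356.791 − 2 × 3.920 × 21.800 = 185.879 m²/s².
v = √185.879 = 13.634 m/s.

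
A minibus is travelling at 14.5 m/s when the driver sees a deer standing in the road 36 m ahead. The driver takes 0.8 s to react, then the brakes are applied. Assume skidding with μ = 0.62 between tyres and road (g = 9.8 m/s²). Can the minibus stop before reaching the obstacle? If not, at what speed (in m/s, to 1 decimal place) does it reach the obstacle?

a = μg = 0.62 × 9.8 = 6.076 m/s².
Reaction distance = 14.5000 × 0.8 = 11.600 m.
Braking distance = v²/(2a) = 210.250 / 12.152 = 17.302 m.
Total stopping distance = 11.600 + 17.302 = 28.902 m, vs 36 m available — it stops with 36 − 28.902 = 7.098 m to spare.

Yes — it stops about 7.1 m short of the obstacle, so it never reaches it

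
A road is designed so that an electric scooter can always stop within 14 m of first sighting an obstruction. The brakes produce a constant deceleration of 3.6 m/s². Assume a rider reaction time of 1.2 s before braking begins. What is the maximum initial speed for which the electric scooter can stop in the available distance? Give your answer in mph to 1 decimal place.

Maximum speed ≈ 14.8 mph

Stopping distance: v·t_r + v²/(2a) = 14 with t_r = 1.2 s and a = 3.600 m/s².
So v² + 8.640 v − 100.80 = 0.
Positive root: v = −a·t_r + √((a·t_r)² + 2a·d) = −4.320 + √(18.662 + 100.80) = 6.6099 m/s.
6.6099 m/s ÷ 0.44704 = 14.786 mph.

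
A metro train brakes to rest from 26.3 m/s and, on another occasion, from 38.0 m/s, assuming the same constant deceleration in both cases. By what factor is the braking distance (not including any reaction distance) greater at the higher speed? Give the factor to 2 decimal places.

Factor ≈ 2.09

Braking distance d = v²/(2a), so with a fixed, d ∝ v².
Factor = (38.0/26.3)² = 1.4449² = 2.0877.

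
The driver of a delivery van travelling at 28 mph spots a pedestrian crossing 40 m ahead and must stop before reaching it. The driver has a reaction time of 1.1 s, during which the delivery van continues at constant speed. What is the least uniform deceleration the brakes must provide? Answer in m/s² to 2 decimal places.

Required deceleration ≈ 2.99 m/s²

28 mph × 0.44704 = 12.5171 m/s.
Distance covered during reaction = 12.5171 × 1.1 = 13.769 m.
Distance available for braking: 40 − 13.769 = 26.231 m.
v² = 2a·d ⇒ a = v²/(2d) = 12.5171² / (2 × 26.231) = 156.678 / 52.462 = 2.9865 m/s².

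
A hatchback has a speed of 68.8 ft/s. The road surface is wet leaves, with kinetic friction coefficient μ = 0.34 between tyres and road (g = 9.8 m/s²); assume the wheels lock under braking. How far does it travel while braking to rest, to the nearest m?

Braking distance ≈ 66 m

68.8 ft/s × 0.3048 = 20.9702 m/s.
a = μg = 0.34 × 9.8 = 3.332 m/s².
Braking distance = v²/(2a) = 20.9702² / (2 × 3.332) = 439.749 / 6.664 = 65.989 m.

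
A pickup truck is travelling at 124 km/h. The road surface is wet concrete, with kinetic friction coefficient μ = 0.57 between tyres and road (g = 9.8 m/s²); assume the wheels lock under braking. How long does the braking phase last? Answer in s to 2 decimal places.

124 km/h ÷ 3.6 = 34.4444 m/s.
a = μg = 0.57 × 9.8 = 5.586 m/s².
Braking time = v/a = 34.4444 / 5.586 = 6.166 s.

Braking time ≈ 6.17 s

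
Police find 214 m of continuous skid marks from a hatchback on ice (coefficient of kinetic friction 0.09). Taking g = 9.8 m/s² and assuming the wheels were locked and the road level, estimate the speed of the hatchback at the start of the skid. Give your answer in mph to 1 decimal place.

Deceleration a = μg = 0.09 × 9.8 = 0.882 m/s².
v = √(2a·d) = √(2 × 0.882 × 214) = √377.496 = 19.4293 m/s.
= 19.4293 ÷ 0.44704 = 43.462 mph.

Initial speed ≈ 43.5 mph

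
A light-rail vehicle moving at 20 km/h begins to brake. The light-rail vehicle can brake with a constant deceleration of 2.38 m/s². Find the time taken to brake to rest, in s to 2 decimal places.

20 km/h ÷ 3.6 = 5.5556 m/s.
Braking time = v/a = 5.5556 / 2.380 = 2.334 s.

Braking time ≈ 2.33 s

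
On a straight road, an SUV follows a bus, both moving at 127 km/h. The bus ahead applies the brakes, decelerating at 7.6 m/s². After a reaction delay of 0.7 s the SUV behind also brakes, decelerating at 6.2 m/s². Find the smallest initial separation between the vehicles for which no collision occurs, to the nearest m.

127 km/h ÷ 3.6 = 35.2778 m/s.
Leader travels v²/(2a_L) = 1244.523 / 15.200 = 81.877 m before stopping.
Follower covers v·t_r = 35.2778 × 0.7 = 24.694 m while reacting, then v²/(2a_F) = 1244.523 / 12.400 = 100.365 m while braking, for a total of 24.694 + 100.365 = 125.059 m.
Since a_F ≤ a_L and the follower starts braking later, the follower is never slower than the leader, so the closest approach is when both have stopped.
Minimum gap = 125.059 − 81.877 = 43.182 m.

Minimum gap ≈ 43 m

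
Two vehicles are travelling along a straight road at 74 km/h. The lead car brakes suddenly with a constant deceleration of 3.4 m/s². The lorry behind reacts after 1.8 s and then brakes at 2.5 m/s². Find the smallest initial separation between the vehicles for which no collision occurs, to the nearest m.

Minimum gap ≈ 59 m

74 km/h ÷ 3.6 = 20.5556 m/s.
Leader travels v²/(2a_L) = 422.533 / 6.800 = 62.137 m before stopping.
Follower covers v·t_r = 20.5556 × 1.8 = 37.000 m while reacting, then v²/(2a_F) = 422.533 / 5.000 = 84.507 m while braking, for a total of 37.000 + 84.507 = 121.507 m.
Since a_F ≤ a_L and the follower starts braking later, the follower is never slower than the leader, so the closest approach is when both have stopped.
Minimum gap = 121.507 − 62.137 = 59.370 m.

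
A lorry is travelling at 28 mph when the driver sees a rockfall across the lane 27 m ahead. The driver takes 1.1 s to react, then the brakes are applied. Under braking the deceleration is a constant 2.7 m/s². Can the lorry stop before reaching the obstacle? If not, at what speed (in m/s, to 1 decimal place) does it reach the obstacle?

No — it strikes the obstacle at 9.2 m/s

28 mph × 0.44704 = 12.5171 m/s.
Reaction distance = 12.5171 × 1.1 = 13.769 m.
Braking distance needed to stop: v²/(2a) = 156.678 / 5.400 = 29.014 m, so total needed = 13.769 + 29.014 = 42.783 m > 27 m — it cannot stop.
Distance remaining when braking begins: 27 − 13.769 = 13.231 m.
v² = v₀² − 2a·d = 156.678 − 2 × 2.700 × 13.231 = 85.231 m²/s².
v = √85.231 = 9.232 m/s.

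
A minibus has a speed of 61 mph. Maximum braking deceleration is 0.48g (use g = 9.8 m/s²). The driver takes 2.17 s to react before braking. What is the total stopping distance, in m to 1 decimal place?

61 mph × 0.44704 = 27.2694 m/s.
a = 0.48 × 9.8 = 4.704 m/s².
Reaction distance = v·t_r = 27.2694 × 2.17 = 59.175 m.
Braking distance = v²/(2a) = 27.2694² / (2 × 4.704) = 743.620 / 9.408 = 79.041 m.
Total = 59.175 + 79.041 = 138.216 m.

Total stopping distance ≈ 138.2 m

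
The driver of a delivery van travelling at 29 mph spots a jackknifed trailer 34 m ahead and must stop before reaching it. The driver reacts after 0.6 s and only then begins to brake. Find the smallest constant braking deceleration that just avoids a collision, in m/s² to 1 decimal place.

29 mph × 0.44704 = 12.9642 m/s.
Distance covered during reaction = 12.9642 × 0.6 = 7.779 m.
Distance available for braking: 34 − 7.779 = 26.221 m.
v² = 2a·d ⇒ a = v²/(2d) = 12.9642² / (2 × 26.221) = 168.070 / 52.442 = 3.2049 m/s².

Required deceleration ≈ 3.2 m/s²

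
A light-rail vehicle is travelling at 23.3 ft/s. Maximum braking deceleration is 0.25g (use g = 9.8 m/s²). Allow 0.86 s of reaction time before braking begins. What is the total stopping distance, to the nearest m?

23.3 ft/s × 0.3048 = 7.1018 m/s.
a = 0.25 × 9.8 = 2.450 m/s².
Reaction distance = v·t_r = 7.1018 × 0.86 = 6.108 m.
Braking distance = v²/(2a) = 7.1018² / (2 × 2.450) = 50.436 / 4.900 = 10.293 m.
Total = 6.108 + 10.293 = 16.401 m.

Total stopping distance ≈ 16 m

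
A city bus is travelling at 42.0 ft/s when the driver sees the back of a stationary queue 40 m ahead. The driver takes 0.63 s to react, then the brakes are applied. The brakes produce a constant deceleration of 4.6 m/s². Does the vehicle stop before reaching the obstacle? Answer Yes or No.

42 ft/s × 0.3048 = 12.8016 m/s.
Reaction distance = 12.8016 × 0.63 = 8.065 m.
Braking distance = v²/(2a) = 163.881 / 9.200 = 17.813 m.
Total stopping distance = 8.065 + 17.813 = 25.878 m, vs 40 m available — it stops with 40 − 25.878 = 14.122 m to spare.

Yes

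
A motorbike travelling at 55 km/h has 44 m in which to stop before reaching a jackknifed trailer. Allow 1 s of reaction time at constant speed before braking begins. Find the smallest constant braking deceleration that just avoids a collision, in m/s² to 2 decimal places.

Required deceleration ≈ 4.06 m/s²

55 km/h ÷ 3.6 = 15.2778 m/s.
Distance covered during reaction = 15.2778 × 1 = 15.278 m.
Distance available for braking: 44 − 15.278 = 28.722 m.
v² = 2a·d ⇒ a = v²/(2d) = 15.2778² / (2 × 28.722) = 233.411 / 57.444 = 4.0633 m/s².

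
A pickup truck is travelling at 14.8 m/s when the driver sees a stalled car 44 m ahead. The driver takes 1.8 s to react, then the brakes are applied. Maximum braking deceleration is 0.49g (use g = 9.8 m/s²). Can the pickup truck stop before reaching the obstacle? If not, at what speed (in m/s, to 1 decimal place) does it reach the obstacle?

No — it strikes the obstacle at 7.2 m/s

a = 0.49 × 9.8 = 4.802 m/s².
Reaction distance = 14.8000 × 1.8 = 26.640 m.
Braking distance needed to stop: v²/(2a) = 219.040 / 9.604 = 22.807 m, so total needed = 26.640 + 22.807 = 49.447 m > 44 m — it cannot stop.
Distance remaining when braking begins: 44 − 26.640 = 17.360 m.
v² = v₀² − 2a·d = 219.040 − 2 × 4.802 × 17.360 = 52.315 m²/s².
v = √52.315 = 7.233 m/s.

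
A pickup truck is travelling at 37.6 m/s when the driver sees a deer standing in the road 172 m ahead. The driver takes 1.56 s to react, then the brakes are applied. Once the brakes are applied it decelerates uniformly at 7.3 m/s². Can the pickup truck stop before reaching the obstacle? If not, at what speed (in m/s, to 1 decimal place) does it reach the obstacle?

Yes — it stops about 16.5 m short of the obstacle, so it never reaches it

Reaction distance = 37.6000 × 1.56 = 58.656 m.
Braking distance = v²/(2a) = 1413.760 / 14.600 = 96.833 m.
Total stopping distance = 58.656 + 96.833 = 155.489 m, vs 172 m available — it stops with 172 − 155.489 = 16.511 m to spare.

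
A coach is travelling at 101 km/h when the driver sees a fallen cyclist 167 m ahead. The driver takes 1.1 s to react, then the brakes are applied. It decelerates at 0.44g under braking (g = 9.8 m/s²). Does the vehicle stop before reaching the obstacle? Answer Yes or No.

101 km/h ÷ 3.6 = 28.0556 m/s.
a = 0.44 × 9.8 = 4.312 m/s².
Reaction distance = 28.0556 × 1.1 = 30.861 m.
Braking distance = v²/(2a) = 787.117 / 8.624 = 91.271 m.
Total stopping distance = 30.861 + 91.271 = 122.132 m, vs 167 m available — it stops with 167 − 122.132 = 44.868 m to spare.

Yes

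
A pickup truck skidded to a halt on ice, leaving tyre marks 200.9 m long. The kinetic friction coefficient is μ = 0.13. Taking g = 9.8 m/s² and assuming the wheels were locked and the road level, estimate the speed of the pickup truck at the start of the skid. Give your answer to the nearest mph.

Initial speed ≈ 51 mph

Deceleration a = μg = 0.13 × 9.8 = 1.274 m/s².
v = √(2a·d) = √(2 × 1.274 × 200.9) = √511.893 = 22.6251 m/s.
= 22.6251 ÷ 0.44704 = 50.611 mph.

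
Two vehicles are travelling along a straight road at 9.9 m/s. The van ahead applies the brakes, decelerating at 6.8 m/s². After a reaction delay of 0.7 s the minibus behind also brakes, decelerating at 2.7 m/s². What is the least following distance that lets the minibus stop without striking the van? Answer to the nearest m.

Leader travels v²/(2a_L) = 98.010 / 13.600 = 7.207 m before stopping.
Follower covers v·t_r = 9.9000 × 0.7 = 6.930 m while reacting, then v²/(2a_F) = 98.010 / 5.400 = 18.150 m while braking, for a total of 6.930 + 18.150 = 25.080 m.
Since a_F ≤ a_L and the follower starts braking later, the follower is never slower than the leader, so the closest approach is when both have stopped.
Minimum gap = 25.080 − 7.207 = 17.873 m.

Minimum gap ≈ 18 m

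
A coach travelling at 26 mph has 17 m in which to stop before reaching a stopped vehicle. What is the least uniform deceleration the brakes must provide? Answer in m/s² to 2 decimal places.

Required deceleration ≈ 3.97 m/s²

26 mph × 0.44704 = 11.6230 m/s.
v² = 2a·d ⇒ a = v²/(2d) = 11.6230² / (2 × 17.000) = 135.094 / 34.000 = 3.9734 m/s².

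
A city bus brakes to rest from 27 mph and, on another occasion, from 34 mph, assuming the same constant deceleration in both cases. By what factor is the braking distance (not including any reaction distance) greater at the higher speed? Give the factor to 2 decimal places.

Factor ≈ 1.59

Braking distance d = v²/(2a), so with a fixed, d ∝ v².
Factor = (34/27)² = 1.2593² = 1.5858.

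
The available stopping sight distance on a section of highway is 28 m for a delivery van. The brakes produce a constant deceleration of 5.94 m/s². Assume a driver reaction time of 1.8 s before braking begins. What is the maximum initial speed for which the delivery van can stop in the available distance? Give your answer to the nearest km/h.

Maximum speed ≈ 38 km/h

Stopping distance: v·t_r + v²/(2a) = 28 with t_r = 1.8 s and a = 5.940 m/s².
So v² + 21.384 v − 332.64 = 0.
Positive root: v = −a·t_r + √((a·t_r)² + 2a·d) = −10.692 + √(114.319 + 332.64) = 10.4494 m/s.
10.4494 m/s × 3.6 = 37.618 km/h.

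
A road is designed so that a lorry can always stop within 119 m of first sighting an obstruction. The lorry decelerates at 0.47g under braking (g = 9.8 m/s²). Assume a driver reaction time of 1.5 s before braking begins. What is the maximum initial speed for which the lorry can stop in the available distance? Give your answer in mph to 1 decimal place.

Maximum speed ≈ 60.2 mph

a = 0.47 × 9.8 = 4.606 m/s².
Stopping distance: v·t_r + v²/(2a) = 119 with t_r = 1.5 s and a = 4.606 m/s².
So v² + 13.818 v − 1096.23 = 0.
Positive root: v = −a·t_r + √((a·t_r)² + 2a·d) = −6.909 + √(47.734 + 1096.23) = 26.9135 m/s.
26.9135 m/s ÷ 0.44704 = 60.204 mph.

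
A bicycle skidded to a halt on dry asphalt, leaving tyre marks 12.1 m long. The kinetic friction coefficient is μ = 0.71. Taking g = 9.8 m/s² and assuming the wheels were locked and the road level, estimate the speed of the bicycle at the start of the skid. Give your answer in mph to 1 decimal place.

Initial speed ≈ 29.0 mph

Deceleration a = μg = 0.71 × 9.8 = 6.958 m/s².
v = √(2a·d) = √(2 × 6.958 × 12.1) = √168.384 = 12.9763 m/s.
= 12.9763 ÷ 0.44704 = 29.027 mph.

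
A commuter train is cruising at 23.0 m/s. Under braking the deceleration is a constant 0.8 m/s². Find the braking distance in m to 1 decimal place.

Braking distance ≈ 330.6 m

Braking distance = v²/(2a) = 23.0000² / (2 × 0.800) = 529.000 / 1.600 = 330.625 m.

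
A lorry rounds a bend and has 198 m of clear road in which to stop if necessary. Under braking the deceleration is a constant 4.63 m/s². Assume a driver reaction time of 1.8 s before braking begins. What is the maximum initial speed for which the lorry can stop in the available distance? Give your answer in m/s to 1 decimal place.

Maximum speed ≈ 35.3 m/s

Stopping distance: v·t_r + v²/(2a) = 198 with t_r = 1.8 s and a = 4.630 m/s².
So v² + 16.668 v − 1833.48 = 0.
Positive root: v = −a·t_r + √((a·t_r)² + 2a·d) = −8.334 + √(69.456 + 1833.48) = 35.2887 m/s.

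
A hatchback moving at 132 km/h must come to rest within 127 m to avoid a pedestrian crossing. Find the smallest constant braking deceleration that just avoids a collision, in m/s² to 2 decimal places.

132 km/h ÷ 3.6 = 36.6667 m/s.
v² = 2a·d ⇒ a = v²/(2d) = 36.6667² / (2 × 127.000) = 1344.447 / 254.000 = 5.2931 m/s².

Required deceleration ≈ 5.29 m/s²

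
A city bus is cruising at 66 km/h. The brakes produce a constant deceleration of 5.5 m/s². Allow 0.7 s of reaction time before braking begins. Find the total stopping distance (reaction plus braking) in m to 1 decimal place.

66 km/h ÷ 3.6 = 18.3333 m/s.
Reaction distance = v·t_r = 18.3333 × 0.7 = 12.833 m.
Braking distance = v²/(2a) = 18.3333² / (2 × 5.500) = 336.110 / 11.000 = 30.555 m.
Total = 12.833 + 30.555 = 43.388 m.

Total stopping distance ≈ 43.4 m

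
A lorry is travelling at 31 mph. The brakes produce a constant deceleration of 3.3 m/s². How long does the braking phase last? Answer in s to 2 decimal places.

Braking time ≈ 4.20 s

31 mph × 0.44704 = 13.8582 m/s.
Braking time = v/a = 13.8582 / 3.300 = 4.199 s.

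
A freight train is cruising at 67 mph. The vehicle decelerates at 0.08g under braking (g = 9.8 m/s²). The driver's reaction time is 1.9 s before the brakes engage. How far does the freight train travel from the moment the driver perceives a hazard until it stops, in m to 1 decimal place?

67 mph × 0.44704 = 29.9517 m/s.
a = 0.08 × 9.8 = 0.784 m/s².
Reaction distance = v·t_r = 29.9517 × 1.9 = 56.908 m.
Braking distance = v²/(2a) = 29.9517² / (2 × 0.784) = 897.104 / 1.568 = 572.133 m.
Total = 56.908 + 572.133 = 629.041 m.

Total stopping distance ≈ 629.0 m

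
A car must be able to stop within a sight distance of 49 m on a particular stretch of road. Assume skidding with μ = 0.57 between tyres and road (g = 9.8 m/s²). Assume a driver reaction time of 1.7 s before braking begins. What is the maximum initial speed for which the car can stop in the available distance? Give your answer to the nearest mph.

a = μg = 0.57 × 9.8 = 5.586 m/s².
Stopping distance: v·t_r + v²/(2a) = 49 with t_r = 1.7 s and a = 5.586 m/s².
So v² + 18.992 v − 547.43 = 0.
Positive root: v = −a·t_r + √((a·t_r)² + 2a·d) = −9.496 + √(90.174 + 547.43) = 15.7548 m/s.
15.7548 m/s ÷ 0.44704 = 35.242 mph.

Maximum speed ≈ 35 mph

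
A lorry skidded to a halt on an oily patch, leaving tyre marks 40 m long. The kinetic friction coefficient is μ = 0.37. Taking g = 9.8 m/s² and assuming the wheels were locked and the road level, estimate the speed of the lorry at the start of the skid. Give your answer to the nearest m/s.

Initial speed ≈ 17 m/s

Deceleration a = μg = 0.37 × 9.8 = 3.626 m/s².
v = √(2a·d) = √(2 × 3.626 × 40) = √290.080 = 17.0317 m/s.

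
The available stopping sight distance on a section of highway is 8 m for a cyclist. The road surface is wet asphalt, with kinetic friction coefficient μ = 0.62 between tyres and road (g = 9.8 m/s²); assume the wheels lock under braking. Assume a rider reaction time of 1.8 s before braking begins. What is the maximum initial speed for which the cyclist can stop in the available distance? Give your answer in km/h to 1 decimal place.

Maximum speed ≈ 13.6 km/h

a = μg = 0.62 × 9.8 = 6.076 m/s².
Stopping distance: v·t_r + v²/(2a) = 8 with t_r = 1.8 s and a = 6.076 m/s².
So v² + 21.874 v − 97.22 = 0.
Positive root: v = −a·t_r + √((a·t_r)² + 2a·d) = −10.937 + √(119.618 + 97.22) = 3.7884 m/s.
3.7884 m/s × 3.6 = 13.638 km/h.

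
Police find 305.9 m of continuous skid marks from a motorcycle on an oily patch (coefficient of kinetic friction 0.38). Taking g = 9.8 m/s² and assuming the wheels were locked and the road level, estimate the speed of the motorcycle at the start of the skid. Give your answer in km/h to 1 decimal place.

Deceleration a = μg = 0.38 × 9.8 = 3.724 m/s².
v = √(2a·d) = √(2 × 3.724 × 305.9) = √2278.343 = 47.7320 m/s.
= 47.7320 × 3.6 = 171.835 km/h.

Initial speed ≈ 171.8 km/h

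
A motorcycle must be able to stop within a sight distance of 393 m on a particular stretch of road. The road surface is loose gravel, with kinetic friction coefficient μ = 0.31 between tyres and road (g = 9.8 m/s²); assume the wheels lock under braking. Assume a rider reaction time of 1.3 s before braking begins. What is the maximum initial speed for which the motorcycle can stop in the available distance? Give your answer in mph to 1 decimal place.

a = μg = 0.31 × 9.8 = 3.038 m/s².
Stopping distance: v·t_r + v²/(2a) = 393 with t_r = 1.3 s and a = 3.038 m/s².
So v² + 7.899 v − 2387.87 = 0.
Positive root: v = −a·t_r + √((a·t_r)² + 2a·d) = −3.949 + √(15.595 + 2387.87) = 45.0761 m/s.
45.0761 m/s ÷ 0.44704 = 100.832 mph.

Maximum speed ≈ 100.8 mph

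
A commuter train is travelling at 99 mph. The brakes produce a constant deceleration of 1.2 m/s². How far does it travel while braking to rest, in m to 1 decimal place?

99 mph × 0.44704 = 44.2570 m/s.
Braking distance = v²/(2a) = 44.2570² / (2 × 1.200) = 1958.682 / 2.400 = 816.118 m.

Braking distance ≈ 816.1 m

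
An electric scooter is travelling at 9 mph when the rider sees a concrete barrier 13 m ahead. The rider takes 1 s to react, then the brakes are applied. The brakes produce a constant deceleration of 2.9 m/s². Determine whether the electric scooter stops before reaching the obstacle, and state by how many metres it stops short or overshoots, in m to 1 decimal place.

9 mph × 0.44704 = 4.0234 m/s.
Reaction distance = 4.0234 × 1 = 4.023 m.
Braking distance = v²/(2a) = 16.188 / 5.800 = 2.791 m.
Total stopping distance = 4.023 + 2.791 = 6.814 m, vs 13 m available — it stops with 13 − 6.814 = 6.186 m to spare.

Yes — it stops 6.2 m short of the obstacle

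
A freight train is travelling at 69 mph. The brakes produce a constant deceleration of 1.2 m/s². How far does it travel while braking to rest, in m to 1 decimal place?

69 mph × 0.44704 = 30.8458 m/s.
Braking distance = v²/(2a) = 30.8458² / (2 × 1.200) = 951.463 / 2.400 = 396.443 m.

Braking distance ≈ 396.4 m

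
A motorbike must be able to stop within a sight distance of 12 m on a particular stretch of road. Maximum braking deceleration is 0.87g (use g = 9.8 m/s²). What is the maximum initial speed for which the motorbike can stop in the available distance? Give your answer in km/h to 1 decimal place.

a = 0.87 × 9.8 = 8.526 m/s².
v²/(2a) = d ⇒ v = √(2 × 8.526 × 12) = √204.62 = 14.3045 m/s.
14.3045 m/s × 3.6 = 51.496 km/h.

Maximum speed ≈ 51.5 km/h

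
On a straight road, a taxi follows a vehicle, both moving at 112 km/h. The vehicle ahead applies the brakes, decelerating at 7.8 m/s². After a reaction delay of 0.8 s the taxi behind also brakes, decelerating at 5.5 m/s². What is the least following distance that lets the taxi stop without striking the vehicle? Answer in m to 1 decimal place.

Minimum gap ≈ 50.8 m

112 km/h ÷ 3.6 = 31.1111 m/s.
Leader travels v²/(2a_L) = 967.901 / 15.600 = 62.045 m before stopping.
Follower covers v·t_r = 31.1111 × 0.8 = 24.889 m while reacting, then v²/(2a_F) = 967.901 / 11.000 = 87.991 m while braking, for a total of 24.889 + 87.991 = 112.880 m.
Since a_F ≤ a_L and the follower starts braking later, the follower is never slower than the leader, so the closest approach is when both have stopped.
Minimum gap = 112.880 − 62.045 = 50.835 m.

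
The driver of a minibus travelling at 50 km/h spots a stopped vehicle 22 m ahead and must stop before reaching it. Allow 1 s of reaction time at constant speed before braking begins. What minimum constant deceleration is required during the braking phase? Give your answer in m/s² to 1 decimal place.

Required deceleration ≈ 11.9 m/s²

50 km/h ÷ 3.6 = 13.8889 m/s.
Distance covered during reaction = 13.8889 × 1 = 13.889 m.
Distance available for braking: 22 − 13.889 = 8.111 m.
v² = 2a·d ⇒ a = v²/(2d) = 13.8889² / (2 × 8.111) = 192.902 / 16.222 = 11.8914 m/s².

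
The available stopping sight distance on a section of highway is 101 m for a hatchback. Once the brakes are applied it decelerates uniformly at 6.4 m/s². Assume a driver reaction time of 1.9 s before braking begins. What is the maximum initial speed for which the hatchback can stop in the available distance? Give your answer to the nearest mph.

Maximum speed ≈ 58 mph

Stopping distance: v·t_r + v²/(2a) = 101 with t_r = 1.9 s and a = 6.400 m/s².
So v² + 24.320 v − 1292.80 = 0.
Positive root: v = −a·t_r + √((a·t_r)² + 2a·d) = −12.160 + √(147.866 + 1292.80) = 25.7961 m/s.
25.7961 m/s ÷ 0.44704 = 57.704 mph.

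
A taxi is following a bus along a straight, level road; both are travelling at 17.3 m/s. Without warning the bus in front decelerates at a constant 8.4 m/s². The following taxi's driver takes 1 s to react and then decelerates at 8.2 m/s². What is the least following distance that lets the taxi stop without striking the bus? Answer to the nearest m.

Minimum gap ≈ 18 m

Leader travels v²/(2a_L) = 299.290 / 16.800 = 17.815 m before stopping.
Follower covers v·t_r = 17.3000 × 1 = 17.300 m while reacting, then v²/(2a_F) = 299.290 / 16.400 = 18.249 m while braking, for a total of 17.300 + 18.249 = 35.549 m.
Since a_F ≤ a_L and the follower starts braking later, the follower is never slower than the leader, so the closest approach is when both have stopped.
Minimum gap = 35.549 − 17.815 = 17.734 m.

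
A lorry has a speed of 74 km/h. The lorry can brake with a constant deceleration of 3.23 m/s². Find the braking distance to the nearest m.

Braking distance ≈ 65 m

74 km/h ÷ 3.6 = 20.5556 m/s.
Braking distance = v²/(2a) = 20.5556² / (2 × 3.230) = 422.533 / 6.460 = 65.408 m.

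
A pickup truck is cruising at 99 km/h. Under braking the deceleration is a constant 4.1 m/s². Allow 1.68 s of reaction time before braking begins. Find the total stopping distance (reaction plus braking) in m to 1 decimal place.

Total stopping distance ≈ 138.4 m

99 km/h ÷ 3.6 = 27.5000 m/s.
Reaction distance = v·t_r = 27.5000 × 1.68 = 46.200 m.
Braking distance = v²/(2a) = 27.5000² / (2 × 4.100) = 756.250 / 8.200 = 92.226 m.
Total = 46.200 + 92.226 = 138.426 m.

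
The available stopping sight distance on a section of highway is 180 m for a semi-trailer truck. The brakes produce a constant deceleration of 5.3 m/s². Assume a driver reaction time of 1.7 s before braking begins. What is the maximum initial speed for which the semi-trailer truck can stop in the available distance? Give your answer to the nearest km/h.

Stopping distance: v·t_r + v²/(2a) = 180 with t_r = 1.7 s and a = 5.300 m/s².
So v² + 18.020 v − 1908.00 = 0.
Positive root: v = −a·t_r + √((a·t_r)² + 2a·d) = −9.010 + √(81.180 + 1908.00) = 35.5902 m/s.
35.5902 m/s × 3.6 = 128.125 km/h.

Maximum speed ≈ 128 km/h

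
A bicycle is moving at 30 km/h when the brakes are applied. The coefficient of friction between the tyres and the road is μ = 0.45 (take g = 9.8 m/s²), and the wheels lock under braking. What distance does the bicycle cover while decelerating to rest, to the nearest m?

30 km/h ÷ 3.6 = 8.3333 m/s.
a = μg = 0.45 × 9.8 = 4.410 m/s².
Braking distance = v²/(2a) = 8.3333² / (2 × 4.410) = 69.444 / 8.820 = 7.873 m.

Braking distance ≈ 8 m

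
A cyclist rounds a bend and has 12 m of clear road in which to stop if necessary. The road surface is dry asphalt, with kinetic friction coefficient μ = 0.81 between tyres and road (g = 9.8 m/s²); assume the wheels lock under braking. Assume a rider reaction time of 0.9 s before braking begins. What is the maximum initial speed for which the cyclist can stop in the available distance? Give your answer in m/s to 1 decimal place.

Maximum speed ≈ 8.4 m/s

a = μg = 0.81 × 9.8 = 7.938 m/s².
Stopping distance: v·t_r + v²/(2a) = 12 with t_r = 0.9 s and a = 7.938 m/s².
So v² + 14.288 v − 190.51 = 0.
Positive root: v = −a·t_r + √((a·t_r)² + 2a·d) = −7.144 + √(51.037 + 190.51) = 8.3978 m/s.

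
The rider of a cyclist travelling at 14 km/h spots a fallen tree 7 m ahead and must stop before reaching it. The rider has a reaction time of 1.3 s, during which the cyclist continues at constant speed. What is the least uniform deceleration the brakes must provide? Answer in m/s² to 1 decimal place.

Required deceleration ≈ 3.9 m/s²

14 km/h ÷ 3.6 = 3.8889 m/s.
Distance covered during reaction = 3.8889 × 1.3 = 5.056 m.
Distance available for braking: 7 − 5.056 = 1.944 m.
v² = 2a·d ⇒ a = v²/(2d) = 3.8889² / (2 × 1.944) = 15.124 / 3.888 = 3.8899 m/s².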